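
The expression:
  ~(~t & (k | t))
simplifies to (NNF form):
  t | ~k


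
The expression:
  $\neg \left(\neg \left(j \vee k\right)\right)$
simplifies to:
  $j \vee k$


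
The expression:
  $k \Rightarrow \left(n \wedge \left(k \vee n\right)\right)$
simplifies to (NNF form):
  $n \vee \neg k$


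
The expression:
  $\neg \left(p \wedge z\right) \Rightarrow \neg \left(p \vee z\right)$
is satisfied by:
  {p: False, z: False}
  {z: True, p: True}


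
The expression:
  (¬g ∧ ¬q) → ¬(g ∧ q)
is always true.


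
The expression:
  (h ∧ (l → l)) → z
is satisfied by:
  {z: True, h: False}
  {h: False, z: False}
  {h: True, z: True}


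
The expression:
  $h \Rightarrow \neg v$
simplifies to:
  $\neg h \vee \neg v$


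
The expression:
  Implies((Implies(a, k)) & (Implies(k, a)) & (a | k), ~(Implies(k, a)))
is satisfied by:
  {k: False, a: False}
  {a: True, k: False}
  {k: True, a: False}


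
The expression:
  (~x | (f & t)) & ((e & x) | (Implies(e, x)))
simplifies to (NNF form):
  (f | ~x) & (t | ~x) & (x | ~e)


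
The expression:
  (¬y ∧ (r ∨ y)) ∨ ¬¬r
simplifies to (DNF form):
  r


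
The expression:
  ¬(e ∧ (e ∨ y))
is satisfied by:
  {e: False}


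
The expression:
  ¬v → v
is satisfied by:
  {v: True}


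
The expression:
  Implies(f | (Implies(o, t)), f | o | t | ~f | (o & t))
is always true.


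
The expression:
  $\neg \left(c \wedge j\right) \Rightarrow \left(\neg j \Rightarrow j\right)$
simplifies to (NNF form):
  $j$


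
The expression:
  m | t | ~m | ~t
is always true.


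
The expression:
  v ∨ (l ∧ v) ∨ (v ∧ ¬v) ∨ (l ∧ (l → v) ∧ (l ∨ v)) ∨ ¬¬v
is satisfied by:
  {v: True}


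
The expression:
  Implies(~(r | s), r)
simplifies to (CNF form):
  r | s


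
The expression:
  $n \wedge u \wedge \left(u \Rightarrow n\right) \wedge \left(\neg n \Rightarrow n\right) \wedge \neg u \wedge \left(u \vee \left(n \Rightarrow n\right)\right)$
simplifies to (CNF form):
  $\text{False}$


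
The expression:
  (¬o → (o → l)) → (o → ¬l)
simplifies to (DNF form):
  ¬l ∨ ¬o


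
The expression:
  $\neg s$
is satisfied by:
  {s: False}


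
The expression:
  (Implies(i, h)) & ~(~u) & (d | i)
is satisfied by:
  {h: True, d: True, u: True, i: False}
  {d: True, u: True, h: False, i: False}
  {i: True, h: True, d: True, u: True}
  {i: True, h: True, u: True, d: False}


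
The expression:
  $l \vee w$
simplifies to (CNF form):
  $l \vee w$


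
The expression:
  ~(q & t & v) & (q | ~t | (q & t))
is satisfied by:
  {q: True, t: False, v: False}
  {q: False, t: False, v: False}
  {v: True, q: True, t: False}
  {v: True, q: False, t: False}
  {t: True, q: True, v: False}


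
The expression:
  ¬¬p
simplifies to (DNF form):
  p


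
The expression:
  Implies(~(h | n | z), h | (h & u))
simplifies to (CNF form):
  h | n | z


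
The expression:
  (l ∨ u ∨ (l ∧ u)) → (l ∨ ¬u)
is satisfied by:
  {l: True, u: False}
  {u: False, l: False}
  {u: True, l: True}


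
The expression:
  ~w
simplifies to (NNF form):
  ~w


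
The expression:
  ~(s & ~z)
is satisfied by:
  {z: True, s: False}
  {s: False, z: False}
  {s: True, z: True}


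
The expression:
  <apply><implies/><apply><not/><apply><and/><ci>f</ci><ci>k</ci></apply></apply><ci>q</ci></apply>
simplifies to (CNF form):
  <apply><and/><apply><or/><ci>f</ci><ci>q</ci></apply><apply><or/><ci>k</ci><ci>q</ci></apply></apply>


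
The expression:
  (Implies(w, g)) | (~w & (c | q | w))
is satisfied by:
  {g: True, w: False}
  {w: False, g: False}
  {w: True, g: True}


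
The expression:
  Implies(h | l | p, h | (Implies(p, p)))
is always true.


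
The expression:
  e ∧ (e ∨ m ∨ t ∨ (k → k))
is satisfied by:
  {e: True}


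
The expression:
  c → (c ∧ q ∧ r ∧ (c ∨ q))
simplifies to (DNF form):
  (q ∧ r) ∨ ¬c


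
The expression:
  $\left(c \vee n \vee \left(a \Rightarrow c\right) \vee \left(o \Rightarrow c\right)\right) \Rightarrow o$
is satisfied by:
  {o: True}


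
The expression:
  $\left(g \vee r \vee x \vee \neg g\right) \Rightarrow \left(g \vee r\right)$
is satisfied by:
  {r: True, g: True}
  {r: True, g: False}
  {g: True, r: False}


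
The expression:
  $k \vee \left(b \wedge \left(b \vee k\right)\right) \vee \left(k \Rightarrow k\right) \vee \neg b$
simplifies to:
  $\text{True}$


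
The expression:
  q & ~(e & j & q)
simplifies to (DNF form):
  (q & ~e) | (q & ~j)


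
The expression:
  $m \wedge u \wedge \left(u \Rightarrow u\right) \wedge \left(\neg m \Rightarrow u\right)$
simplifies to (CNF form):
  $m \wedge u$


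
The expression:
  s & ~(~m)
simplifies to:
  m & s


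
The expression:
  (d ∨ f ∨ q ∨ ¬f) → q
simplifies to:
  q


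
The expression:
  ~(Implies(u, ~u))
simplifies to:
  u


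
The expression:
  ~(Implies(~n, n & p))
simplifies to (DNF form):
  ~n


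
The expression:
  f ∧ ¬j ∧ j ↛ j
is never true.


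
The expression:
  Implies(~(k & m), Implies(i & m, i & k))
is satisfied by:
  {k: True, m: False, i: False}
  {m: False, i: False, k: False}
  {i: True, k: True, m: False}
  {i: True, m: False, k: False}
  {k: True, m: True, i: False}
  {m: True, k: False, i: False}
  {i: True, m: True, k: True}


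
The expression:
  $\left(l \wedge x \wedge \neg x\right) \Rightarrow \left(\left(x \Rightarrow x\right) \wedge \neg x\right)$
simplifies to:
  $\text{True}$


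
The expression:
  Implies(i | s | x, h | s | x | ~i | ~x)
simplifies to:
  True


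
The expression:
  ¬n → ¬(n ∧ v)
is always true.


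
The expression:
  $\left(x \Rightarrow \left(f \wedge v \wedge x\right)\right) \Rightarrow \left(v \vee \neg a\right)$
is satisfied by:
  {x: True, v: True, a: False}
  {x: True, v: False, a: False}
  {v: True, x: False, a: False}
  {x: False, v: False, a: False}
  {x: True, a: True, v: True}
  {x: True, a: True, v: False}
  {a: True, v: True, x: False}


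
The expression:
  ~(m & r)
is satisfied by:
  {m: False, r: False}
  {r: True, m: False}
  {m: True, r: False}


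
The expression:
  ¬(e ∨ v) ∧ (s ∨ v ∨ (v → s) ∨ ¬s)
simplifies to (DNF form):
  ¬e ∧ ¬v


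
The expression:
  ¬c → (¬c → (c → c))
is always true.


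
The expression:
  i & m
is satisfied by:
  {m: True, i: True}


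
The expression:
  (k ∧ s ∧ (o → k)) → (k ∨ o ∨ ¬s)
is always true.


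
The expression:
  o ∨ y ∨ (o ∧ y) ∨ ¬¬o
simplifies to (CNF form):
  o ∨ y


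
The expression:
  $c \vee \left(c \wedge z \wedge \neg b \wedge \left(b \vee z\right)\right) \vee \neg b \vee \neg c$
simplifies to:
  $\text{True}$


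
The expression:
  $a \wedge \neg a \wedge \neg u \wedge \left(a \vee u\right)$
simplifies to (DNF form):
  $\text{False}$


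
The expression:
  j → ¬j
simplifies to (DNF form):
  ¬j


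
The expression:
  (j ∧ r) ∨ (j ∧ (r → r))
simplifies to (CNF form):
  j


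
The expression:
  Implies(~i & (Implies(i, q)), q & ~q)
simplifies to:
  i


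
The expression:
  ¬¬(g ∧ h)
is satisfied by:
  {h: True, g: True}


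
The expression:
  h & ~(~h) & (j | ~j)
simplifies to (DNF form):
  h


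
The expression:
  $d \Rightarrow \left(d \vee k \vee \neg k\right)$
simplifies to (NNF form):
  $\text{True}$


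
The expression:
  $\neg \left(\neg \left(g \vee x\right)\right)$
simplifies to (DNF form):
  $g \vee x$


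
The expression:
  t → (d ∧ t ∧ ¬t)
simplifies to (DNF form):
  ¬t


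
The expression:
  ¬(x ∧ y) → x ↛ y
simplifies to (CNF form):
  x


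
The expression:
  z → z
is always true.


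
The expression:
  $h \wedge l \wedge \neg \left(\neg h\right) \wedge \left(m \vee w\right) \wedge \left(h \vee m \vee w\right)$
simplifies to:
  $h \wedge l \wedge \left(m \vee w\right)$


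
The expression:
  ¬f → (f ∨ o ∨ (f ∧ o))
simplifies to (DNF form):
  f ∨ o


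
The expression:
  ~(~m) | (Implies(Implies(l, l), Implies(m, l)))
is always true.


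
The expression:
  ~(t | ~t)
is never true.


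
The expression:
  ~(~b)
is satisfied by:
  {b: True}


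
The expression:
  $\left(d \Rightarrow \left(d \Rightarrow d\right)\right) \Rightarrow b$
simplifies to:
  $b$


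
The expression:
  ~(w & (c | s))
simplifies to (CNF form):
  (~c | ~w) & (~s | ~w)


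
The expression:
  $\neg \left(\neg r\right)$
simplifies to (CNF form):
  $r$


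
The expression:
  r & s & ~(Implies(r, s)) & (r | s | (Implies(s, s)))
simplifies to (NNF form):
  False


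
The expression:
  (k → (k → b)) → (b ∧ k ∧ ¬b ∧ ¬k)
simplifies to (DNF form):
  k ∧ ¬b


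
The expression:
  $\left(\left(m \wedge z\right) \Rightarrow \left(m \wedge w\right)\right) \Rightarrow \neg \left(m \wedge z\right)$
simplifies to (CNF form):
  $\neg m \vee \neg w \vee \neg z$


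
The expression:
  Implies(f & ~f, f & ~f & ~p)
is always true.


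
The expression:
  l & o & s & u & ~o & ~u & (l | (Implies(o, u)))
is never true.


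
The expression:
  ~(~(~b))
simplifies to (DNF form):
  ~b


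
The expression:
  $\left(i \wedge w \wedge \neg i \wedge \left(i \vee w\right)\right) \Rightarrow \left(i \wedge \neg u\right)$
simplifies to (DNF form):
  $\text{True}$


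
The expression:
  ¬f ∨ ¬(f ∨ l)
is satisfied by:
  {f: False}


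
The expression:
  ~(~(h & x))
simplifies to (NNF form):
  h & x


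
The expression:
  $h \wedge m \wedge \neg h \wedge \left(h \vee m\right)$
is never true.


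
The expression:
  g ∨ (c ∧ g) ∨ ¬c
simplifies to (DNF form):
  g ∨ ¬c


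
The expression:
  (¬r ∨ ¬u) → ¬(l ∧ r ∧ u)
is always true.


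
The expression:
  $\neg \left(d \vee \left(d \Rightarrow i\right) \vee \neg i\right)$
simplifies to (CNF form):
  $\text{False}$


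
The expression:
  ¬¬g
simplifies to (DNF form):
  g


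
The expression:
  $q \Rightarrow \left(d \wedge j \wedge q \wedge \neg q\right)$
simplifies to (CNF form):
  $\neg q$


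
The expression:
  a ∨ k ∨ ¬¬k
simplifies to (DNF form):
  a ∨ k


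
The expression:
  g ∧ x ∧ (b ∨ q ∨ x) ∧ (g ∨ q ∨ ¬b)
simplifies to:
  g ∧ x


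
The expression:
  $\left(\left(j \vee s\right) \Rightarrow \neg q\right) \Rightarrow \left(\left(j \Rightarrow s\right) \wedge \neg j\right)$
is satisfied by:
  {q: True, j: False}
  {j: False, q: False}
  {j: True, q: True}


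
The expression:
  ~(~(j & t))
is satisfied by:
  {t: True, j: True}


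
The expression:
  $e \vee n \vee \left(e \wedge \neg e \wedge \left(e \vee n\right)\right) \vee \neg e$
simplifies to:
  $\text{True}$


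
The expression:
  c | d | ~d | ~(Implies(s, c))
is always true.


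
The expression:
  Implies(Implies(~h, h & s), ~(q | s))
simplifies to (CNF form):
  (~h | ~q) & (~h | ~s)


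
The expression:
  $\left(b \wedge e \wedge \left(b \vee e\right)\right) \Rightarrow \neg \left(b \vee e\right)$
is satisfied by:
  {e: False, b: False}
  {b: True, e: False}
  {e: True, b: False}


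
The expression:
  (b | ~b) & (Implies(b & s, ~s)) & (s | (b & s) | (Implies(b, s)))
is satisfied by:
  {b: False}


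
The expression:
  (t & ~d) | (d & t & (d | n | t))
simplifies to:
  t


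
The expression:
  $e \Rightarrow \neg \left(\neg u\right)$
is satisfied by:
  {u: True, e: False}
  {e: False, u: False}
  {e: True, u: True}


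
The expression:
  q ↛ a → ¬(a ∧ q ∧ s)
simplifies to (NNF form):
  True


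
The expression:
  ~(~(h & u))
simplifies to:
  h & u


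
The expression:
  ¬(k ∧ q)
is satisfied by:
  {k: False, q: False}
  {q: True, k: False}
  {k: True, q: False}


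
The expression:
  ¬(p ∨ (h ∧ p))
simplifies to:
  ¬p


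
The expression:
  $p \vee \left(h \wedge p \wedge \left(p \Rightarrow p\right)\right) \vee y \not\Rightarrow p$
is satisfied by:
  {y: True, p: True}
  {y: True, p: False}
  {p: True, y: False}


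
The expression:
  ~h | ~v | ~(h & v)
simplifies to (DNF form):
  ~h | ~v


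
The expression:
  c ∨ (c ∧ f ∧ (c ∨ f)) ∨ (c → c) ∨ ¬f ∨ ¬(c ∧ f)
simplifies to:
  True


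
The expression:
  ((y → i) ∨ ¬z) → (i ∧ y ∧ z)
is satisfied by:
  {z: True, y: True}


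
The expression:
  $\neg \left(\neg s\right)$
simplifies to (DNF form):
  $s$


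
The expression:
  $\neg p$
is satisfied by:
  {p: False}


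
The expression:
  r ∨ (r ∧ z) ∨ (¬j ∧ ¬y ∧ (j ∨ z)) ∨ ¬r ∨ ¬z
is always true.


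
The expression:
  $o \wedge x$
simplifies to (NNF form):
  $o \wedge x$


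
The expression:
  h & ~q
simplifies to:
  h & ~q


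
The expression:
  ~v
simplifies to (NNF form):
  ~v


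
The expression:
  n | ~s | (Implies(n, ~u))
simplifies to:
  True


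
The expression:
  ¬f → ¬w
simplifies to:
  f ∨ ¬w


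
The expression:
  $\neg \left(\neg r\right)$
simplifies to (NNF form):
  $r$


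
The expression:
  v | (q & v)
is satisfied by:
  {v: True}


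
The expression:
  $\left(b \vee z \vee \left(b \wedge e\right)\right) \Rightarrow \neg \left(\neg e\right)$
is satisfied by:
  {e: True, z: False, b: False}
  {b: True, e: True, z: False}
  {e: True, z: True, b: False}
  {b: True, e: True, z: True}
  {b: False, z: False, e: False}


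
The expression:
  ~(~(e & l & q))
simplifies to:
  e & l & q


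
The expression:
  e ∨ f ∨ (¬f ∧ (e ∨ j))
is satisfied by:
  {e: True, f: True, j: True}
  {e: True, f: True, j: False}
  {e: True, j: True, f: False}
  {e: True, j: False, f: False}
  {f: True, j: True, e: False}
  {f: True, j: False, e: False}
  {j: True, f: False, e: False}


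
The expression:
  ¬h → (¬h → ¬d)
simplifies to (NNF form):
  h ∨ ¬d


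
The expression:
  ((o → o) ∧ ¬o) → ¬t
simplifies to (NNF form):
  o ∨ ¬t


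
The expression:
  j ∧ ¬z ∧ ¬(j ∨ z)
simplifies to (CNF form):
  False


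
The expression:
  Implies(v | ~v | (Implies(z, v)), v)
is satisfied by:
  {v: True}


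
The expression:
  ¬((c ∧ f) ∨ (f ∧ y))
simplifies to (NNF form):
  (¬c ∧ ¬y) ∨ ¬f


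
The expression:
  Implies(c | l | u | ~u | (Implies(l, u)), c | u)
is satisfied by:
  {c: True, u: True}
  {c: True, u: False}
  {u: True, c: False}


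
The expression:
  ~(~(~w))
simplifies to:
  ~w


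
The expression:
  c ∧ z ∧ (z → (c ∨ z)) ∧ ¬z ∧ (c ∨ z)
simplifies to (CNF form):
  False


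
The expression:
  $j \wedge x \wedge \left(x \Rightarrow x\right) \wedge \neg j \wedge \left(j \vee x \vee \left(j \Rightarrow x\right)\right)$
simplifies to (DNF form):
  $\text{False}$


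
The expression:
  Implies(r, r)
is always true.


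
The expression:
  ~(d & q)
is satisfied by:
  {q: False, d: False}
  {d: True, q: False}
  {q: True, d: False}


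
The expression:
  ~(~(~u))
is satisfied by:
  {u: False}


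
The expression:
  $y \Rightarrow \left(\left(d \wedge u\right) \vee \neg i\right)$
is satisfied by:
  {u: True, d: True, y: False, i: False}
  {u: True, d: False, y: False, i: False}
  {d: True, i: False, u: False, y: False}
  {i: False, d: False, u: False, y: False}
  {i: True, u: True, d: True, y: False}
  {i: True, u: True, d: False, y: False}
  {i: True, d: True, u: False, y: False}
  {i: True, d: False, u: False, y: False}
  {y: True, u: True, d: True, i: False}
  {y: True, u: True, d: False, i: False}
  {y: True, d: True, u: False, i: False}
  {y: True, d: False, u: False, i: False}
  {i: True, y: True, u: True, d: True}


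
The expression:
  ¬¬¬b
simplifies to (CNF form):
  ¬b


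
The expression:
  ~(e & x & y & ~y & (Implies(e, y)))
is always true.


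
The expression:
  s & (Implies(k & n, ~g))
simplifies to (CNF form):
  s & (~g | ~k | ~n)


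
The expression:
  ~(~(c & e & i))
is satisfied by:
  {c: True, i: True, e: True}


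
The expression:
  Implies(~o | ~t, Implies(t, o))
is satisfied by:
  {o: True, t: False}
  {t: False, o: False}
  {t: True, o: True}


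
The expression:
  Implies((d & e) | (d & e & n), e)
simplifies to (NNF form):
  True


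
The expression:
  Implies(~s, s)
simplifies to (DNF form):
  s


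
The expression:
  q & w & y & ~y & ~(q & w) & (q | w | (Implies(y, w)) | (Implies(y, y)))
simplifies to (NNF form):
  False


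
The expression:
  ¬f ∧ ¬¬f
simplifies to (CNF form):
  False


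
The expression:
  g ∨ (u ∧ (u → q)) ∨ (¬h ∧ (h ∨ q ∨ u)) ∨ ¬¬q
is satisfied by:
  {q: True, u: True, g: True, h: False}
  {q: True, g: True, h: False, u: False}
  {q: True, u: True, g: True, h: True}
  {q: True, g: True, h: True, u: False}
  {q: True, u: True, h: False, g: False}
  {q: True, h: False, g: False, u: False}
  {q: True, u: True, h: True, g: False}
  {q: True, h: True, g: False, u: False}
  {u: True, g: True, h: False, q: False}
  {g: True, u: False, h: False, q: False}
  {u: True, g: True, h: True, q: False}
  {g: True, h: True, u: False, q: False}
  {u: True, h: False, g: False, q: False}


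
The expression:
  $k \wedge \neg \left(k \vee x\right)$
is never true.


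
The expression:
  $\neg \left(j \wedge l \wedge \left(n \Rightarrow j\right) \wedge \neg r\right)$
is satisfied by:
  {r: True, l: False, j: False}
  {l: False, j: False, r: False}
  {r: True, j: True, l: False}
  {j: True, l: False, r: False}
  {r: True, l: True, j: False}
  {l: True, r: False, j: False}
  {r: True, j: True, l: True}


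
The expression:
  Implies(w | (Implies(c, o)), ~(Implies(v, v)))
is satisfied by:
  {c: True, o: False, w: False}


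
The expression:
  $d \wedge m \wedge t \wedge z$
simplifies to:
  $d \wedge m \wedge t \wedge z$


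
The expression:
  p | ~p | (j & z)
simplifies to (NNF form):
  True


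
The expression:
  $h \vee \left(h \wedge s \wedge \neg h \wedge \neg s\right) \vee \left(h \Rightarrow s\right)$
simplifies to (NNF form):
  $\text{True}$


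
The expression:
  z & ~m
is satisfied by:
  {z: True, m: False}


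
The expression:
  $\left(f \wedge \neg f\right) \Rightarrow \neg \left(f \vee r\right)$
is always true.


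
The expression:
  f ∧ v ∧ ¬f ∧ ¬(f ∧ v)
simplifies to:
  False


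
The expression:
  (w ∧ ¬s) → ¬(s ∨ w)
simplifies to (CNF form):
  s ∨ ¬w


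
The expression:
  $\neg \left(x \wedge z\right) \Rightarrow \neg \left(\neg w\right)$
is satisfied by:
  {z: True, w: True, x: True}
  {z: True, w: True, x: False}
  {w: True, x: True, z: False}
  {w: True, x: False, z: False}
  {z: True, x: True, w: False}


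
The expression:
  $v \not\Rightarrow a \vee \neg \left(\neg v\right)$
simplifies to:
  $v$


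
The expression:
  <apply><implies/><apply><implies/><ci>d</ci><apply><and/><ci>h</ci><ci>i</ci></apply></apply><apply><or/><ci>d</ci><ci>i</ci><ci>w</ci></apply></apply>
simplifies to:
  <apply><or/><ci>d</ci><ci>i</ci><ci>w</ci></apply>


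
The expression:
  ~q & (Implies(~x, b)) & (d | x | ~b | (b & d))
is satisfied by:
  {b: True, x: True, d: True, q: False}
  {b: True, x: True, q: False, d: False}
  {x: True, d: True, q: False, b: False}
  {x: True, q: False, d: False, b: False}
  {b: True, d: True, q: False, x: False}


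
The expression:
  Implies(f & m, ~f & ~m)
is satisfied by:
  {m: False, f: False}
  {f: True, m: False}
  {m: True, f: False}


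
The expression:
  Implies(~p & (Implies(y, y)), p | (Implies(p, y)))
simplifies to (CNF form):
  True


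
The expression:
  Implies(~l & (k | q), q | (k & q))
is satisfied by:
  {q: True, l: True, k: False}
  {q: True, k: False, l: False}
  {l: True, k: False, q: False}
  {l: False, k: False, q: False}
  {q: True, l: True, k: True}
  {q: True, k: True, l: False}
  {l: True, k: True, q: False}


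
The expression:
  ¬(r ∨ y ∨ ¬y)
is never true.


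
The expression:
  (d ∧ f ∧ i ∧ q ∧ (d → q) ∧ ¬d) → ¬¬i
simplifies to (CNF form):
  True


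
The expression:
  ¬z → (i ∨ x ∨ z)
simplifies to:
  i ∨ x ∨ z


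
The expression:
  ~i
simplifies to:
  ~i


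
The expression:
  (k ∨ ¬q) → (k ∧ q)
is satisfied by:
  {q: True}


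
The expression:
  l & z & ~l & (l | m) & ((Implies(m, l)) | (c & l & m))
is never true.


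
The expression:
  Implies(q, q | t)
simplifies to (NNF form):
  True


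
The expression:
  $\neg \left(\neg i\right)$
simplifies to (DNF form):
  $i$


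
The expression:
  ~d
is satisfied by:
  {d: False}


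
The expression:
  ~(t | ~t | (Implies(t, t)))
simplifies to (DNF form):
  False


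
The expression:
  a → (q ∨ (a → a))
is always true.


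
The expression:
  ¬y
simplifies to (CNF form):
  ¬y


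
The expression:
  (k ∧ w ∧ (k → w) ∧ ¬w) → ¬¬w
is always true.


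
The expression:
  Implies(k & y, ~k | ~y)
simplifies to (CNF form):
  ~k | ~y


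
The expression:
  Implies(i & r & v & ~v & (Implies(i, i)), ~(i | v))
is always true.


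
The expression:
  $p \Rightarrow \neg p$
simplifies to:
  $\neg p$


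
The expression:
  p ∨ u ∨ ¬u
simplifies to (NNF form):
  True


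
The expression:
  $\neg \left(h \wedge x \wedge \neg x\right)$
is always true.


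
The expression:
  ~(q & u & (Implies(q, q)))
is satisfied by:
  {u: False, q: False}
  {q: True, u: False}
  {u: True, q: False}


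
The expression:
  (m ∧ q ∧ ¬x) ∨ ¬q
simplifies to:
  (m ∧ ¬x) ∨ ¬q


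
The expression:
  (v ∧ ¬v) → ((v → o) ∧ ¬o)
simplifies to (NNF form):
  True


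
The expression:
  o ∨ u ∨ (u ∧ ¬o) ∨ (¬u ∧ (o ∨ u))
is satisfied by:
  {o: True, u: True}
  {o: True, u: False}
  {u: True, o: False}


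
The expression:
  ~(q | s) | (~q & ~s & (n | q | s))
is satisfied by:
  {q: False, s: False}


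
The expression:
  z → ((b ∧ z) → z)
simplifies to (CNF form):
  True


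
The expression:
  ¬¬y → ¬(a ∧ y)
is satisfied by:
  {y: False, a: False}
  {a: True, y: False}
  {y: True, a: False}


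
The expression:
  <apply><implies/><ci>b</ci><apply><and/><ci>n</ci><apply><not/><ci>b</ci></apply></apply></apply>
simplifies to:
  <apply><not/><ci>b</ci></apply>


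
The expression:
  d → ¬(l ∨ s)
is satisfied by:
  {l: False, d: False, s: False}
  {s: True, l: False, d: False}
  {l: True, s: False, d: False}
  {s: True, l: True, d: False}
  {d: True, s: False, l: False}


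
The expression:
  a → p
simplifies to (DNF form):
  p ∨ ¬a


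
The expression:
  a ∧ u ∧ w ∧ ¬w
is never true.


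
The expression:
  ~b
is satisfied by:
  {b: False}


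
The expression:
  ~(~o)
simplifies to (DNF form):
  o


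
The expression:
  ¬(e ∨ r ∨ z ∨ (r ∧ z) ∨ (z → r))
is never true.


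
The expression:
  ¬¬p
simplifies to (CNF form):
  p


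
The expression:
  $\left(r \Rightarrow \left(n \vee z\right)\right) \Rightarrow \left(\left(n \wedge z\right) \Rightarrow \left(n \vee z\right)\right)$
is always true.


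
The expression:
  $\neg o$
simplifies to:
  $\neg o$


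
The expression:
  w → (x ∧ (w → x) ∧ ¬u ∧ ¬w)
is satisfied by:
  {w: False}


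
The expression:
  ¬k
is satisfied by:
  {k: False}


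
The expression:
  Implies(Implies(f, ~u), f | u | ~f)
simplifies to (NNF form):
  True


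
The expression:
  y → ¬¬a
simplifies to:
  a ∨ ¬y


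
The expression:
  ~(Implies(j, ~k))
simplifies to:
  j & k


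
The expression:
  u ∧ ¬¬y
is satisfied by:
  {u: True, y: True}


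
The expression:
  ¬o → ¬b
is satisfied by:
  {o: True, b: False}
  {b: False, o: False}
  {b: True, o: True}


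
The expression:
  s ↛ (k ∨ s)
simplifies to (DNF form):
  False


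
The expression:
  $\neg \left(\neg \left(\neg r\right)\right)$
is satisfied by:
  {r: False}


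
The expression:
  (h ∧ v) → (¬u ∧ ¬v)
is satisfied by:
  {h: False, v: False}
  {v: True, h: False}
  {h: True, v: False}


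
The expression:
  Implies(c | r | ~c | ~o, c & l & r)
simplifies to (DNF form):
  c & l & r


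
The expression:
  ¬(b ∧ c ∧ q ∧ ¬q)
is always true.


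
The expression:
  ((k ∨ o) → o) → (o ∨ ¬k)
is always true.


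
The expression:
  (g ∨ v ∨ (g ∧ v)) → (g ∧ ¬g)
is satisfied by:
  {g: False, v: False}


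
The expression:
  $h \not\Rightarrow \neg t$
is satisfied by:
  {t: True, h: True}


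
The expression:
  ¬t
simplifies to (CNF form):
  ¬t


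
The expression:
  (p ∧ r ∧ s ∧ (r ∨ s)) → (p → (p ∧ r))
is always true.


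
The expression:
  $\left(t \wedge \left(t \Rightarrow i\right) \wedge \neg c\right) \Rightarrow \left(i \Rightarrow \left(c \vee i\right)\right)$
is always true.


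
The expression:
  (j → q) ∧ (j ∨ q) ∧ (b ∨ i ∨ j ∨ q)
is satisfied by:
  {q: True}


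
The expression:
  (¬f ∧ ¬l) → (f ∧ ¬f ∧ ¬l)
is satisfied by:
  {l: True, f: True}
  {l: True, f: False}
  {f: True, l: False}


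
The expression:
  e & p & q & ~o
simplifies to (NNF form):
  e & p & q & ~o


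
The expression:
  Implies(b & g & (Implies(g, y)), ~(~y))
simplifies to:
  True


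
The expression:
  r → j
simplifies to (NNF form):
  j ∨ ¬r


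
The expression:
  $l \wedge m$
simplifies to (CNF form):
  $l \wedge m$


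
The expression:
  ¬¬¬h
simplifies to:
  ¬h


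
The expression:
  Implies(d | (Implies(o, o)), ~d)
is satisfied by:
  {d: False}


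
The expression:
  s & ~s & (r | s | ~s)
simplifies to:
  False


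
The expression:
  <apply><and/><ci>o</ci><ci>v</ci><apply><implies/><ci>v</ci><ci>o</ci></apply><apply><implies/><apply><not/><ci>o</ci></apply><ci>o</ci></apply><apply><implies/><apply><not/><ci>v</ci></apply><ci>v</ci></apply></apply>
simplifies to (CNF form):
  <apply><and/><ci>o</ci><ci>v</ci></apply>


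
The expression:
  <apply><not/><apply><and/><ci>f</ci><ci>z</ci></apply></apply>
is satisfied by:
  {z: False, f: False}
  {f: True, z: False}
  {z: True, f: False}


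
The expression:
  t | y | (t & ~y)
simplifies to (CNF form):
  t | y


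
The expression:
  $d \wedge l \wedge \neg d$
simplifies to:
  $\text{False}$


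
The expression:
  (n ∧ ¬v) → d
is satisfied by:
  {d: True, v: True, n: False}
  {d: True, v: False, n: False}
  {v: True, d: False, n: False}
  {d: False, v: False, n: False}
  {n: True, d: True, v: True}
  {n: True, d: True, v: False}
  {n: True, v: True, d: False}


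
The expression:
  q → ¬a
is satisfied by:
  {q: False, a: False}
  {a: True, q: False}
  {q: True, a: False}


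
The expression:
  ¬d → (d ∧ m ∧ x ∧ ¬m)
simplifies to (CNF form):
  d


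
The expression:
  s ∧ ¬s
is never true.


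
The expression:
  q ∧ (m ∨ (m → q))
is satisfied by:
  {q: True}


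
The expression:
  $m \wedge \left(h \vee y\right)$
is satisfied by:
  {m: True, y: True, h: True}
  {m: True, y: True, h: False}
  {m: True, h: True, y: False}


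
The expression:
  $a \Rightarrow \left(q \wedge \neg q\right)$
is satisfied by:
  {a: False}


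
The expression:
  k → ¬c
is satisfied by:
  {k: False, c: False}
  {c: True, k: False}
  {k: True, c: False}


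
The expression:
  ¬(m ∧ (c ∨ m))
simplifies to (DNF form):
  ¬m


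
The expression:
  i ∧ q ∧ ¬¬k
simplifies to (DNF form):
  i ∧ k ∧ q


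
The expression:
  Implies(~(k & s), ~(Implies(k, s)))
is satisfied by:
  {k: True}


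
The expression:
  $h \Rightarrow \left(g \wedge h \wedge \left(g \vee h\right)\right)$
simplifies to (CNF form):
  $g \vee \neg h$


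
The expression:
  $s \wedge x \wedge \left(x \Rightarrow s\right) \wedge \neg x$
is never true.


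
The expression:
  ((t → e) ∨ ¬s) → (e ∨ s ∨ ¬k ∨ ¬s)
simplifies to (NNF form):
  True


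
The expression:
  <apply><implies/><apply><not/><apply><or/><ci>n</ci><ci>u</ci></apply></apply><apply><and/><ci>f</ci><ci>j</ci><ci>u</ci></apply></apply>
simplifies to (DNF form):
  <apply><or/><ci>n</ci><ci>u</ci></apply>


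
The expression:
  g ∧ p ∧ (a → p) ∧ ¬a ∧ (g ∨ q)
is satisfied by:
  {p: True, g: True, a: False}


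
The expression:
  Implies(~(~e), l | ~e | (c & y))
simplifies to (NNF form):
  l | ~e | (c & y)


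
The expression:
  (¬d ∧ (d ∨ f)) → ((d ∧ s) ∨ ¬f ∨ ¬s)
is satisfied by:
  {d: True, s: False, f: False}
  {s: False, f: False, d: False}
  {f: True, d: True, s: False}
  {f: True, s: False, d: False}
  {d: True, s: True, f: False}
  {s: True, d: False, f: False}
  {f: True, s: True, d: True}


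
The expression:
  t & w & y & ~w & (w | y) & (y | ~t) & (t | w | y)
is never true.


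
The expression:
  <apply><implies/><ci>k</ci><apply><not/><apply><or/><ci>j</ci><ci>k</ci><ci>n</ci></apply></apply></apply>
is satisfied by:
  {k: False}


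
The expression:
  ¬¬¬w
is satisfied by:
  {w: False}


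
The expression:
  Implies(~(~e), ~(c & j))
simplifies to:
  ~c | ~e | ~j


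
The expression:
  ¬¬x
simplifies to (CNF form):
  x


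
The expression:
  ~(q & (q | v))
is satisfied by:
  {q: False}


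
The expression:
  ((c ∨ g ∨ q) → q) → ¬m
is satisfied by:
  {c: True, g: True, m: False, q: False}
  {c: True, g: False, m: False, q: False}
  {g: True, c: False, m: False, q: False}
  {c: False, g: False, m: False, q: False}
  {q: True, c: True, g: True, m: False}
  {q: True, c: True, g: False, m: False}
  {q: True, g: True, c: False, m: False}
  {q: True, g: False, c: False, m: False}
  {c: True, m: True, g: True, q: False}
  {c: True, m: True, g: False, q: False}
  {m: True, g: True, c: False, q: False}


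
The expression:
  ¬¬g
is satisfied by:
  {g: True}


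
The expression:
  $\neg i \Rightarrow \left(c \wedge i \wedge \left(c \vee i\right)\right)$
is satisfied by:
  {i: True}


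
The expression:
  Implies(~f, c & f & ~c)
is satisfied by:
  {f: True}


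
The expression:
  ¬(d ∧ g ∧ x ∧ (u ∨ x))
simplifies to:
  ¬d ∨ ¬g ∨ ¬x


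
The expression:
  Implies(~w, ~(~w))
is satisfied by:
  {w: True}


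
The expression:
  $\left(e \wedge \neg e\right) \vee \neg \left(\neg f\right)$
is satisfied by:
  {f: True}


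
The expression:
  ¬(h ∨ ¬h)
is never true.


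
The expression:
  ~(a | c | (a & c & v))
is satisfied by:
  {a: False, c: False}


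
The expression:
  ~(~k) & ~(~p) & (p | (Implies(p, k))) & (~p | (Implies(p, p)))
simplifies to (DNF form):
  k & p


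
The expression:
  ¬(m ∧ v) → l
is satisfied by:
  {m: True, l: True, v: True}
  {m: True, l: True, v: False}
  {l: True, v: True, m: False}
  {l: True, v: False, m: False}
  {m: True, v: True, l: False}


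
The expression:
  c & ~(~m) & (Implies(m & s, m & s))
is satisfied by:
  {c: True, m: True}


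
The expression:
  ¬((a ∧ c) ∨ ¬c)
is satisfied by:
  {c: True, a: False}


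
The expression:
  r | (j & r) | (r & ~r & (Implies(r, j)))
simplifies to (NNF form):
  r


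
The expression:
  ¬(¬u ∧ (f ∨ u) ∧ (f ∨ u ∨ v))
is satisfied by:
  {u: True, f: False}
  {f: False, u: False}
  {f: True, u: True}


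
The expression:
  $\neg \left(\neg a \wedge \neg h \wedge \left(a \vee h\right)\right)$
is always true.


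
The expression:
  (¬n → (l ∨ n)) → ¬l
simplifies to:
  ¬l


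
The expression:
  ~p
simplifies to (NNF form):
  ~p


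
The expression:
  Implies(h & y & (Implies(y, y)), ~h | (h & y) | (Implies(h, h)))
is always true.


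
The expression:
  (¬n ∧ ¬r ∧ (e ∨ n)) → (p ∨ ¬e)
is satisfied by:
  {r: True, n: True, p: True, e: False}
  {r: True, n: True, e: False, p: False}
  {r: True, p: True, e: False, n: False}
  {r: True, e: False, p: False, n: False}
  {n: True, p: True, e: False, r: False}
  {n: True, e: False, p: False, r: False}
  {p: True, n: False, e: False, r: False}
  {n: False, e: False, p: False, r: False}
  {n: True, r: True, e: True, p: True}
  {n: True, r: True, e: True, p: False}
  {r: True, e: True, p: True, n: False}
  {r: True, e: True, n: False, p: False}
  {p: True, e: True, n: True, r: False}
  {e: True, n: True, r: False, p: False}
  {e: True, p: True, r: False, n: False}


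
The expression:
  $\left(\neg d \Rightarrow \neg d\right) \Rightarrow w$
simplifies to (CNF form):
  $w$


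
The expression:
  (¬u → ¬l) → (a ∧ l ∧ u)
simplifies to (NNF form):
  l ∧ (a ∨ ¬u)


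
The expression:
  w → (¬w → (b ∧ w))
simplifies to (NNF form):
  True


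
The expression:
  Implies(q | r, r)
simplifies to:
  r | ~q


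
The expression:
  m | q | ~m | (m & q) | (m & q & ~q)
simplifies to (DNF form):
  True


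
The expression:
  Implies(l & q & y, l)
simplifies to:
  True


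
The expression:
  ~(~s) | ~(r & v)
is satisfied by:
  {s: True, v: False, r: False}
  {v: False, r: False, s: False}
  {r: True, s: True, v: False}
  {r: True, v: False, s: False}
  {s: True, v: True, r: False}
  {v: True, s: False, r: False}
  {r: True, v: True, s: True}


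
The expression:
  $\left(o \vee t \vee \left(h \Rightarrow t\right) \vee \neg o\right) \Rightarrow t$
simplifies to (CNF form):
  $t$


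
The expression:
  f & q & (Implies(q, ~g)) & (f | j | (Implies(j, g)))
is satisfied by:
  {f: True, q: True, g: False}


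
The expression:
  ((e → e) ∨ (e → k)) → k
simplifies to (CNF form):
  k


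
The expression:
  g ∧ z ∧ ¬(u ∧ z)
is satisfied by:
  {z: True, g: True, u: False}


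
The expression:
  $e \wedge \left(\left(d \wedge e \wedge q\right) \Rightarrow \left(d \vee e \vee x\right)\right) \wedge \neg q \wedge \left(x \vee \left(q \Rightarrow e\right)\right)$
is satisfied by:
  {e: True, q: False}


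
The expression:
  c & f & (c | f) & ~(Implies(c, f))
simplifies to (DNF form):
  False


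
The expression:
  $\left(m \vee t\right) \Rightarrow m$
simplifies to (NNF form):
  $m \vee \neg t$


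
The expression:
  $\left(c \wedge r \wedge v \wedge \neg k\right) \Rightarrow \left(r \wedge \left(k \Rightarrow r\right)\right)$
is always true.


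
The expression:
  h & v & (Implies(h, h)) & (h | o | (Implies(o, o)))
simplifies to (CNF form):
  h & v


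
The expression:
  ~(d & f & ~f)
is always true.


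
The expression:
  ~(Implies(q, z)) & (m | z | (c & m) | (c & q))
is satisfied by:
  {c: True, m: True, q: True, z: False}
  {c: True, q: True, m: False, z: False}
  {m: True, q: True, c: False, z: False}


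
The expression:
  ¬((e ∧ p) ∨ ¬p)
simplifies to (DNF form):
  p ∧ ¬e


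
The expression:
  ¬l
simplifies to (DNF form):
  ¬l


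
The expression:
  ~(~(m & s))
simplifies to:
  m & s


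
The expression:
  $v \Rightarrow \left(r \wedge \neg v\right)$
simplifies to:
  $\neg v$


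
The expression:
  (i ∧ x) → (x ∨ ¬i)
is always true.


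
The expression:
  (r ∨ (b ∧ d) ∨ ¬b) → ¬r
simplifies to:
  ¬r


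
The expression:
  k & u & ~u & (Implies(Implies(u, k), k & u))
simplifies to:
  False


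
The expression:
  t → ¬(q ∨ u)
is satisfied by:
  {q: False, t: False, u: False}
  {u: True, q: False, t: False}
  {q: True, u: False, t: False}
  {u: True, q: True, t: False}
  {t: True, u: False, q: False}


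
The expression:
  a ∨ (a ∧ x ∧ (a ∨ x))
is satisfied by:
  {a: True}


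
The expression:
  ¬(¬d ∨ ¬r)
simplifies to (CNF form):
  d ∧ r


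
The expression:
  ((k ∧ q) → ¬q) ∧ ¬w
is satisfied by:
  {w: False, k: False, q: False}
  {q: True, w: False, k: False}
  {k: True, w: False, q: False}


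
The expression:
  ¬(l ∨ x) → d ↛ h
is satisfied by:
  {x: True, d: True, l: True, h: False}
  {x: True, l: True, h: False, d: False}
  {x: True, d: True, l: True, h: True}
  {x: True, l: True, h: True, d: False}
  {x: True, d: True, h: False, l: False}
  {x: True, h: False, l: False, d: False}
  {x: True, d: True, h: True, l: False}
  {x: True, h: True, l: False, d: False}
  {d: True, l: True, h: False, x: False}
  {l: True, d: False, h: False, x: False}
  {d: True, l: True, h: True, x: False}
  {l: True, h: True, d: False, x: False}
  {d: True, h: False, l: False, x: False}


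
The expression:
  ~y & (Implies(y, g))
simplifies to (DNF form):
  ~y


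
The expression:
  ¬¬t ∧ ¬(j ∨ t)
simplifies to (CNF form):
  False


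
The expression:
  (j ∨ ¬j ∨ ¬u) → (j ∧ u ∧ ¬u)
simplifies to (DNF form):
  False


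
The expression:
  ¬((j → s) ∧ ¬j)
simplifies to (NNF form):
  j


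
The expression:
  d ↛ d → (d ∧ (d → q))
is always true.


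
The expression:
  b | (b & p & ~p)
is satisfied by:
  {b: True}


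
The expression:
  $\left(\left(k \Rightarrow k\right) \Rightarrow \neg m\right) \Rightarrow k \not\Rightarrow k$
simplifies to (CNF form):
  $m$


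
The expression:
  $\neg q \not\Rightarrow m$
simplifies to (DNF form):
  $\neg m \wedge \neg q$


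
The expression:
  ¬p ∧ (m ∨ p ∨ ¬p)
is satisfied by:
  {p: False}


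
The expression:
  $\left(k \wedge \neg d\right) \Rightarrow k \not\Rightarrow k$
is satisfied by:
  {d: True, k: False}
  {k: False, d: False}
  {k: True, d: True}


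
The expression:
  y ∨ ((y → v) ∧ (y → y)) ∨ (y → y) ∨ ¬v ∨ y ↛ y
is always true.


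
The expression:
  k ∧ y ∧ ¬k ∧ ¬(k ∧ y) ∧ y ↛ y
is never true.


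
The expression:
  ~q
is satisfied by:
  {q: False}


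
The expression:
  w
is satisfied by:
  {w: True}


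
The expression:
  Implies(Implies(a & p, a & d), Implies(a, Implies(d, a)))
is always true.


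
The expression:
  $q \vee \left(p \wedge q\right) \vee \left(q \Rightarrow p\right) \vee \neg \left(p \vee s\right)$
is always true.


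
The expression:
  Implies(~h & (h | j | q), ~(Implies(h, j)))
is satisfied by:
  {h: True, q: False, j: False}
  {j: True, h: True, q: False}
  {h: True, q: True, j: False}
  {j: True, h: True, q: True}
  {j: False, q: False, h: False}


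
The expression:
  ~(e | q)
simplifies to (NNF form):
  ~e & ~q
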